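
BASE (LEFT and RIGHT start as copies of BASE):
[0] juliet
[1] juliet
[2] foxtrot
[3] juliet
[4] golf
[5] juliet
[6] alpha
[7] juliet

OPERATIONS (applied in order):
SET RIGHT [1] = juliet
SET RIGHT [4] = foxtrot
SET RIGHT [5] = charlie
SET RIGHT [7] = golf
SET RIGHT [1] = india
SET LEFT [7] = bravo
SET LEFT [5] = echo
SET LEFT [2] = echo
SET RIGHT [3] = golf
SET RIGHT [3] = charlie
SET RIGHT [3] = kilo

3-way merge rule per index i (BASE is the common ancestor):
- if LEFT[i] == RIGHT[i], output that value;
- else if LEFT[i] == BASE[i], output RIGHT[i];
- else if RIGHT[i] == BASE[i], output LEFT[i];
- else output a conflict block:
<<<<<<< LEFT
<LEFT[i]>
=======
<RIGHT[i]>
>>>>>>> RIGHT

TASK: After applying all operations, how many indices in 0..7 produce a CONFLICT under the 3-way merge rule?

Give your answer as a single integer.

Final LEFT:  [juliet, juliet, echo, juliet, golf, echo, alpha, bravo]
Final RIGHT: [juliet, india, foxtrot, kilo, foxtrot, charlie, alpha, golf]
i=0: L=juliet R=juliet -> agree -> juliet
i=1: L=juliet=BASE, R=india -> take RIGHT -> india
i=2: L=echo, R=foxtrot=BASE -> take LEFT -> echo
i=3: L=juliet=BASE, R=kilo -> take RIGHT -> kilo
i=4: L=golf=BASE, R=foxtrot -> take RIGHT -> foxtrot
i=5: BASE=juliet L=echo R=charlie all differ -> CONFLICT
i=6: L=alpha R=alpha -> agree -> alpha
i=7: BASE=juliet L=bravo R=golf all differ -> CONFLICT
Conflict count: 2

Answer: 2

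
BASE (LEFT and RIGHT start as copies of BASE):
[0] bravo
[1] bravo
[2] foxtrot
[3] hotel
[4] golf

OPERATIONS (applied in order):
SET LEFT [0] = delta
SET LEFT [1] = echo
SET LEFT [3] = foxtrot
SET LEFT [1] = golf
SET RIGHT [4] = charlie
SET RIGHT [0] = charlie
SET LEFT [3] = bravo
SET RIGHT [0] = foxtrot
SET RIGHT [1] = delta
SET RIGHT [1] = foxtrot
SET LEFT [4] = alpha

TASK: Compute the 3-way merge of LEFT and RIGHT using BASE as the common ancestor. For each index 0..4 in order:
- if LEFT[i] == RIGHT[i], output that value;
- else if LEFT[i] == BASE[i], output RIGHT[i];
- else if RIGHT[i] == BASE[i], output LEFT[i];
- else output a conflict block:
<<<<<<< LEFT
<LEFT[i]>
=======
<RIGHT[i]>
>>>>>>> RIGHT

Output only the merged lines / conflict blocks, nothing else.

Final LEFT:  [delta, golf, foxtrot, bravo, alpha]
Final RIGHT: [foxtrot, foxtrot, foxtrot, hotel, charlie]
i=0: BASE=bravo L=delta R=foxtrot all differ -> CONFLICT
i=1: BASE=bravo L=golf R=foxtrot all differ -> CONFLICT
i=2: L=foxtrot R=foxtrot -> agree -> foxtrot
i=3: L=bravo, R=hotel=BASE -> take LEFT -> bravo
i=4: BASE=golf L=alpha R=charlie all differ -> CONFLICT

Answer: <<<<<<< LEFT
delta
=======
foxtrot
>>>>>>> RIGHT
<<<<<<< LEFT
golf
=======
foxtrot
>>>>>>> RIGHT
foxtrot
bravo
<<<<<<< LEFT
alpha
=======
charlie
>>>>>>> RIGHT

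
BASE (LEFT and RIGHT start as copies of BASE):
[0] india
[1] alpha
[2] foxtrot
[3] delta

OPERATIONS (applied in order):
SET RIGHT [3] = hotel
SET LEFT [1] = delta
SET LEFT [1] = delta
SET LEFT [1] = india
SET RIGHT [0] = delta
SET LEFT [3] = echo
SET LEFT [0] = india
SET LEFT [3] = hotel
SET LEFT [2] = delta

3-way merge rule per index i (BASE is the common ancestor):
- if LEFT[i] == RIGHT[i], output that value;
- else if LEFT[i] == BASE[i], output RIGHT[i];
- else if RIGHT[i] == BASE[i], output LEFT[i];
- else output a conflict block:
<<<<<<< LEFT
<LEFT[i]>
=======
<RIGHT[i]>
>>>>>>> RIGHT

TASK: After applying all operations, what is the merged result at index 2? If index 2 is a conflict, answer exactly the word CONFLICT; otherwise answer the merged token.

Answer: delta

Derivation:
Final LEFT:  [india, india, delta, hotel]
Final RIGHT: [delta, alpha, foxtrot, hotel]
i=0: L=india=BASE, R=delta -> take RIGHT -> delta
i=1: L=india, R=alpha=BASE -> take LEFT -> india
i=2: L=delta, R=foxtrot=BASE -> take LEFT -> delta
i=3: L=hotel R=hotel -> agree -> hotel
Index 2 -> delta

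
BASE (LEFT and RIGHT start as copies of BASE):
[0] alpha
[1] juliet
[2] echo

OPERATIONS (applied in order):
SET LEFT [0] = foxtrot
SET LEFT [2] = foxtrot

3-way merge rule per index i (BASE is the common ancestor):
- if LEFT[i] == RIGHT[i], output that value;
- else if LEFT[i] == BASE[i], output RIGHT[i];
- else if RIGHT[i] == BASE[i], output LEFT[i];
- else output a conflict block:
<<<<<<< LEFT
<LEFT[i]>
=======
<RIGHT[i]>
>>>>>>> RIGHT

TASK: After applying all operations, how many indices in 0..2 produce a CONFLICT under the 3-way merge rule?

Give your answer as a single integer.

Answer: 0

Derivation:
Final LEFT:  [foxtrot, juliet, foxtrot]
Final RIGHT: [alpha, juliet, echo]
i=0: L=foxtrot, R=alpha=BASE -> take LEFT -> foxtrot
i=1: L=juliet R=juliet -> agree -> juliet
i=2: L=foxtrot, R=echo=BASE -> take LEFT -> foxtrot
Conflict count: 0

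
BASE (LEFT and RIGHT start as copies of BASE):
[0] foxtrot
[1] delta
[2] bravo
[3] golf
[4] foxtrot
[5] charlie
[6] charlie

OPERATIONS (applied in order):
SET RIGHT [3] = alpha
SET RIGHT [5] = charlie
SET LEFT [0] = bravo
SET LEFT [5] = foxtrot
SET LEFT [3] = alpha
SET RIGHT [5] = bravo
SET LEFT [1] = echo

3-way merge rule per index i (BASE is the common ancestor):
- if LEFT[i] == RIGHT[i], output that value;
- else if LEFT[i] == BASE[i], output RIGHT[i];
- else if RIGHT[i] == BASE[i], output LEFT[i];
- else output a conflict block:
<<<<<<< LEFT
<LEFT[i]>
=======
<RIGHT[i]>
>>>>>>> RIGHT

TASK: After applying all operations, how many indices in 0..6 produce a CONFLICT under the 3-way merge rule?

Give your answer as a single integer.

Final LEFT:  [bravo, echo, bravo, alpha, foxtrot, foxtrot, charlie]
Final RIGHT: [foxtrot, delta, bravo, alpha, foxtrot, bravo, charlie]
i=0: L=bravo, R=foxtrot=BASE -> take LEFT -> bravo
i=1: L=echo, R=delta=BASE -> take LEFT -> echo
i=2: L=bravo R=bravo -> agree -> bravo
i=3: L=alpha R=alpha -> agree -> alpha
i=4: L=foxtrot R=foxtrot -> agree -> foxtrot
i=5: BASE=charlie L=foxtrot R=bravo all differ -> CONFLICT
i=6: L=charlie R=charlie -> agree -> charlie
Conflict count: 1

Answer: 1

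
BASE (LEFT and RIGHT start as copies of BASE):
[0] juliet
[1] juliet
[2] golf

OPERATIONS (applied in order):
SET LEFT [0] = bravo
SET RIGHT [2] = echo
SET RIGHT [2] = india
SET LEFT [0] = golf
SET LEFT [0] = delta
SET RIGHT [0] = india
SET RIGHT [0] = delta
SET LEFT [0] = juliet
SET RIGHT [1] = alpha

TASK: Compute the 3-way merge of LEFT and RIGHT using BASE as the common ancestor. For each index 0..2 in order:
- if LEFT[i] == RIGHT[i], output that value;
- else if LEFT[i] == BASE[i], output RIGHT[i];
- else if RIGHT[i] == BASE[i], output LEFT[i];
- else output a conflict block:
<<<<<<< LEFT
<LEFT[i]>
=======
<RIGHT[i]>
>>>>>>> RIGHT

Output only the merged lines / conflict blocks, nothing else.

Answer: delta
alpha
india

Derivation:
Final LEFT:  [juliet, juliet, golf]
Final RIGHT: [delta, alpha, india]
i=0: L=juliet=BASE, R=delta -> take RIGHT -> delta
i=1: L=juliet=BASE, R=alpha -> take RIGHT -> alpha
i=2: L=golf=BASE, R=india -> take RIGHT -> india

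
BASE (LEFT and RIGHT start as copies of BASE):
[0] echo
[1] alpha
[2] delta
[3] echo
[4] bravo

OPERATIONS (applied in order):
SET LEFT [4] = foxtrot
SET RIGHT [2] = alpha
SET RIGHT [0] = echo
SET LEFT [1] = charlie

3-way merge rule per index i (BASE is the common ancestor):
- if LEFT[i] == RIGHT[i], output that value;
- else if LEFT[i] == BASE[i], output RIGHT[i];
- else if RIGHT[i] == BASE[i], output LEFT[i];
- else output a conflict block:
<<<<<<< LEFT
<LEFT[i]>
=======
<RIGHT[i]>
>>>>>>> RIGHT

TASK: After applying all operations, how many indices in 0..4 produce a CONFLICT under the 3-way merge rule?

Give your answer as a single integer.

Final LEFT:  [echo, charlie, delta, echo, foxtrot]
Final RIGHT: [echo, alpha, alpha, echo, bravo]
i=0: L=echo R=echo -> agree -> echo
i=1: L=charlie, R=alpha=BASE -> take LEFT -> charlie
i=2: L=delta=BASE, R=alpha -> take RIGHT -> alpha
i=3: L=echo R=echo -> agree -> echo
i=4: L=foxtrot, R=bravo=BASE -> take LEFT -> foxtrot
Conflict count: 0

Answer: 0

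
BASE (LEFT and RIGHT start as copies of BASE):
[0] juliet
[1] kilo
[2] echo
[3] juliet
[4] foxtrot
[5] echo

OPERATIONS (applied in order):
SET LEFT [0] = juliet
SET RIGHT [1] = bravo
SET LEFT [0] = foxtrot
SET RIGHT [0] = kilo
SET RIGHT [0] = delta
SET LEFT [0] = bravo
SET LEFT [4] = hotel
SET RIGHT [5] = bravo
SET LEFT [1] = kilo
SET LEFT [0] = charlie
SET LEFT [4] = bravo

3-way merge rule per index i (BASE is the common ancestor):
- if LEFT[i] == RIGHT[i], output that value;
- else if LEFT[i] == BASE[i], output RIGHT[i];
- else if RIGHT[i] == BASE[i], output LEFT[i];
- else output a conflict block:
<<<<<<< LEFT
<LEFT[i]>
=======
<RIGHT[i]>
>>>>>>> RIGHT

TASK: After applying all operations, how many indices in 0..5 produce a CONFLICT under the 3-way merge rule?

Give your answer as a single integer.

Answer: 1

Derivation:
Final LEFT:  [charlie, kilo, echo, juliet, bravo, echo]
Final RIGHT: [delta, bravo, echo, juliet, foxtrot, bravo]
i=0: BASE=juliet L=charlie R=delta all differ -> CONFLICT
i=1: L=kilo=BASE, R=bravo -> take RIGHT -> bravo
i=2: L=echo R=echo -> agree -> echo
i=3: L=juliet R=juliet -> agree -> juliet
i=4: L=bravo, R=foxtrot=BASE -> take LEFT -> bravo
i=5: L=echo=BASE, R=bravo -> take RIGHT -> bravo
Conflict count: 1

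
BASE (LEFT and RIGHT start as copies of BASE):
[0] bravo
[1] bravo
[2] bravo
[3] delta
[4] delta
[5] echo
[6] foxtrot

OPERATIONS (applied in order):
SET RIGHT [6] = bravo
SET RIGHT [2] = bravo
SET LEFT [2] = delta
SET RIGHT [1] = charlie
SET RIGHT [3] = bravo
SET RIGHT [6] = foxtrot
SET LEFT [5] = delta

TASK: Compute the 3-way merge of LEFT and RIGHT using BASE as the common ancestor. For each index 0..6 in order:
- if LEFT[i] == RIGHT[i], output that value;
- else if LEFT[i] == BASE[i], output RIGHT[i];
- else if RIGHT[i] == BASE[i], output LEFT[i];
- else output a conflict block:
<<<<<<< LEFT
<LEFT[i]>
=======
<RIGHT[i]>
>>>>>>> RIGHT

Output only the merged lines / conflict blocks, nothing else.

Final LEFT:  [bravo, bravo, delta, delta, delta, delta, foxtrot]
Final RIGHT: [bravo, charlie, bravo, bravo, delta, echo, foxtrot]
i=0: L=bravo R=bravo -> agree -> bravo
i=1: L=bravo=BASE, R=charlie -> take RIGHT -> charlie
i=2: L=delta, R=bravo=BASE -> take LEFT -> delta
i=3: L=delta=BASE, R=bravo -> take RIGHT -> bravo
i=4: L=delta R=delta -> agree -> delta
i=5: L=delta, R=echo=BASE -> take LEFT -> delta
i=6: L=foxtrot R=foxtrot -> agree -> foxtrot

Answer: bravo
charlie
delta
bravo
delta
delta
foxtrot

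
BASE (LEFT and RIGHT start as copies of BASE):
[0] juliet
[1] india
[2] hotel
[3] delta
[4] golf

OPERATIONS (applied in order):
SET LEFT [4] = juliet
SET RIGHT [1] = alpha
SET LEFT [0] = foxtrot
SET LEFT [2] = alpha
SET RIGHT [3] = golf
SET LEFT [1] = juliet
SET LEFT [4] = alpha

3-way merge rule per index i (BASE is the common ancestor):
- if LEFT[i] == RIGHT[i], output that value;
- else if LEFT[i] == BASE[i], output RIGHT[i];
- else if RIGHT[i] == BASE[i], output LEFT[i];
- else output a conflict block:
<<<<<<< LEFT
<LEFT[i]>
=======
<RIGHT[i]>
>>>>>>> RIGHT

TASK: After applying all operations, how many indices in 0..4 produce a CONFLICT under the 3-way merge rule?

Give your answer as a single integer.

Answer: 1

Derivation:
Final LEFT:  [foxtrot, juliet, alpha, delta, alpha]
Final RIGHT: [juliet, alpha, hotel, golf, golf]
i=0: L=foxtrot, R=juliet=BASE -> take LEFT -> foxtrot
i=1: BASE=india L=juliet R=alpha all differ -> CONFLICT
i=2: L=alpha, R=hotel=BASE -> take LEFT -> alpha
i=3: L=delta=BASE, R=golf -> take RIGHT -> golf
i=4: L=alpha, R=golf=BASE -> take LEFT -> alpha
Conflict count: 1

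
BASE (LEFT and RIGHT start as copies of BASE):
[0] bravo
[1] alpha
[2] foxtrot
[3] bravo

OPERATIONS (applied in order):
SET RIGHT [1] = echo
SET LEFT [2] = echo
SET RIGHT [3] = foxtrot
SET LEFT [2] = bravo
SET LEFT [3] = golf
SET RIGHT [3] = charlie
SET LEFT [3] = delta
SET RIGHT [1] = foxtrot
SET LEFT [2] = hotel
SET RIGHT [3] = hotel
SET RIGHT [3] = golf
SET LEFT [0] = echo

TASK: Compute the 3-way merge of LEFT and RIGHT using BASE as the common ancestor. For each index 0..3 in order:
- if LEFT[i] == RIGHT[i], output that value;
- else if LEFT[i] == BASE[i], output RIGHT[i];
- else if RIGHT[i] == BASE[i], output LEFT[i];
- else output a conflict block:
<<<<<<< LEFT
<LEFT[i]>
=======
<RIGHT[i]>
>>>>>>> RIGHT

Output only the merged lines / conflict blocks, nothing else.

Answer: echo
foxtrot
hotel
<<<<<<< LEFT
delta
=======
golf
>>>>>>> RIGHT

Derivation:
Final LEFT:  [echo, alpha, hotel, delta]
Final RIGHT: [bravo, foxtrot, foxtrot, golf]
i=0: L=echo, R=bravo=BASE -> take LEFT -> echo
i=1: L=alpha=BASE, R=foxtrot -> take RIGHT -> foxtrot
i=2: L=hotel, R=foxtrot=BASE -> take LEFT -> hotel
i=3: BASE=bravo L=delta R=golf all differ -> CONFLICT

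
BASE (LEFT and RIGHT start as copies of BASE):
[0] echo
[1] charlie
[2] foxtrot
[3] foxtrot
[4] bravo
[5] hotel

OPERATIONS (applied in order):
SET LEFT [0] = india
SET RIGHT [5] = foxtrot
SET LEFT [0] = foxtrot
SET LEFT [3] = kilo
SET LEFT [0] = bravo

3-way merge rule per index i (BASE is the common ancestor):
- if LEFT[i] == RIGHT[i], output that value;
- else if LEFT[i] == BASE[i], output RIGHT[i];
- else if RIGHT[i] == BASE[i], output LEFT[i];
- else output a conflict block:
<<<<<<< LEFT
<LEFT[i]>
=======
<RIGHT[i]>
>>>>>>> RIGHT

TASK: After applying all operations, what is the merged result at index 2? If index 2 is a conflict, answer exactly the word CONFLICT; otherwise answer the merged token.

Final LEFT:  [bravo, charlie, foxtrot, kilo, bravo, hotel]
Final RIGHT: [echo, charlie, foxtrot, foxtrot, bravo, foxtrot]
i=0: L=bravo, R=echo=BASE -> take LEFT -> bravo
i=1: L=charlie R=charlie -> agree -> charlie
i=2: L=foxtrot R=foxtrot -> agree -> foxtrot
i=3: L=kilo, R=foxtrot=BASE -> take LEFT -> kilo
i=4: L=bravo R=bravo -> agree -> bravo
i=5: L=hotel=BASE, R=foxtrot -> take RIGHT -> foxtrot
Index 2 -> foxtrot

Answer: foxtrot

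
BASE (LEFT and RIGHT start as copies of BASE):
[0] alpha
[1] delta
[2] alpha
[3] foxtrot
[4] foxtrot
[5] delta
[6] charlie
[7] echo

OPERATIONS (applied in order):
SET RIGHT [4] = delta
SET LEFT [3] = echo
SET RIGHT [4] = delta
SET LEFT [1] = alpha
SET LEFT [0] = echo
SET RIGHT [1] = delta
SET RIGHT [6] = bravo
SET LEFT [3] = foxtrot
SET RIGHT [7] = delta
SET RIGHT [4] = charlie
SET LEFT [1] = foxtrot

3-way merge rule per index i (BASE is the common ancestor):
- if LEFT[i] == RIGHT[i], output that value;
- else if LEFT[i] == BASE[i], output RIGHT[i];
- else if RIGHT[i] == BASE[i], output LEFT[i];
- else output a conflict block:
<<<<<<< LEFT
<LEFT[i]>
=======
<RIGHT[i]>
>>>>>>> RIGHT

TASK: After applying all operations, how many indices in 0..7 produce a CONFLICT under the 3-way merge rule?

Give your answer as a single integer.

Answer: 0

Derivation:
Final LEFT:  [echo, foxtrot, alpha, foxtrot, foxtrot, delta, charlie, echo]
Final RIGHT: [alpha, delta, alpha, foxtrot, charlie, delta, bravo, delta]
i=0: L=echo, R=alpha=BASE -> take LEFT -> echo
i=1: L=foxtrot, R=delta=BASE -> take LEFT -> foxtrot
i=2: L=alpha R=alpha -> agree -> alpha
i=3: L=foxtrot R=foxtrot -> agree -> foxtrot
i=4: L=foxtrot=BASE, R=charlie -> take RIGHT -> charlie
i=5: L=delta R=delta -> agree -> delta
i=6: L=charlie=BASE, R=bravo -> take RIGHT -> bravo
i=7: L=echo=BASE, R=delta -> take RIGHT -> delta
Conflict count: 0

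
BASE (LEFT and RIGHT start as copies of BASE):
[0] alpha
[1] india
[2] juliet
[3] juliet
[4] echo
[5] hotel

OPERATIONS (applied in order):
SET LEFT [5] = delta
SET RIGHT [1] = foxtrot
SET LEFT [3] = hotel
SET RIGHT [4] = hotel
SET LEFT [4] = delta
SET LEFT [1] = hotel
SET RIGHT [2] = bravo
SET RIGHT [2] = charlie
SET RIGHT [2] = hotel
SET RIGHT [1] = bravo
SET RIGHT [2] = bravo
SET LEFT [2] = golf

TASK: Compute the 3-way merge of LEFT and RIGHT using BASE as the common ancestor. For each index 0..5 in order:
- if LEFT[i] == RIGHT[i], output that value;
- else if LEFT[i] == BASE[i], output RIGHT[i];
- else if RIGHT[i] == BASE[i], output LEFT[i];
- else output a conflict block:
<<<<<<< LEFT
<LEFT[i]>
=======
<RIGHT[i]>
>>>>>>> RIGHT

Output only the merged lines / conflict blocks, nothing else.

Answer: alpha
<<<<<<< LEFT
hotel
=======
bravo
>>>>>>> RIGHT
<<<<<<< LEFT
golf
=======
bravo
>>>>>>> RIGHT
hotel
<<<<<<< LEFT
delta
=======
hotel
>>>>>>> RIGHT
delta

Derivation:
Final LEFT:  [alpha, hotel, golf, hotel, delta, delta]
Final RIGHT: [alpha, bravo, bravo, juliet, hotel, hotel]
i=0: L=alpha R=alpha -> agree -> alpha
i=1: BASE=india L=hotel R=bravo all differ -> CONFLICT
i=2: BASE=juliet L=golf R=bravo all differ -> CONFLICT
i=3: L=hotel, R=juliet=BASE -> take LEFT -> hotel
i=4: BASE=echo L=delta R=hotel all differ -> CONFLICT
i=5: L=delta, R=hotel=BASE -> take LEFT -> delta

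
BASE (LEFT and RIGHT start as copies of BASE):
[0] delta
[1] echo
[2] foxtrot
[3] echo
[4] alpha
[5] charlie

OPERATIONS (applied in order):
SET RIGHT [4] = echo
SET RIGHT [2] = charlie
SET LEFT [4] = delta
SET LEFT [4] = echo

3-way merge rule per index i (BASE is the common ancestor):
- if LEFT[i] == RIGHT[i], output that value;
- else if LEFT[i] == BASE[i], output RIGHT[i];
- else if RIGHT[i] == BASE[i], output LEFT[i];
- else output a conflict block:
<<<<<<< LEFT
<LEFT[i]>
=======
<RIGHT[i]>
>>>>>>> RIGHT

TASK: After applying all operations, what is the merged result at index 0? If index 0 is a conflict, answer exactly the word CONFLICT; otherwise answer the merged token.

Answer: delta

Derivation:
Final LEFT:  [delta, echo, foxtrot, echo, echo, charlie]
Final RIGHT: [delta, echo, charlie, echo, echo, charlie]
i=0: L=delta R=delta -> agree -> delta
i=1: L=echo R=echo -> agree -> echo
i=2: L=foxtrot=BASE, R=charlie -> take RIGHT -> charlie
i=3: L=echo R=echo -> agree -> echo
i=4: L=echo R=echo -> agree -> echo
i=5: L=charlie R=charlie -> agree -> charlie
Index 0 -> delta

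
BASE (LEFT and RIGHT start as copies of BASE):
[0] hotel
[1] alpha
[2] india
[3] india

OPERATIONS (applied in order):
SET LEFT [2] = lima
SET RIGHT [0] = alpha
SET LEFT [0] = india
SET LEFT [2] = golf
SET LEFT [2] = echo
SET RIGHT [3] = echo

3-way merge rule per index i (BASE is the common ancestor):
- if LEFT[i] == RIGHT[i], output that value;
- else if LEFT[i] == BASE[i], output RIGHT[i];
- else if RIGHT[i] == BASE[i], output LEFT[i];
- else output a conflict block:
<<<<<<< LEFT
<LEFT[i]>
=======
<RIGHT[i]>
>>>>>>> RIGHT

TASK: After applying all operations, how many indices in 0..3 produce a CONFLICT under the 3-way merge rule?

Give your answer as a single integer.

Answer: 1

Derivation:
Final LEFT:  [india, alpha, echo, india]
Final RIGHT: [alpha, alpha, india, echo]
i=0: BASE=hotel L=india R=alpha all differ -> CONFLICT
i=1: L=alpha R=alpha -> agree -> alpha
i=2: L=echo, R=india=BASE -> take LEFT -> echo
i=3: L=india=BASE, R=echo -> take RIGHT -> echo
Conflict count: 1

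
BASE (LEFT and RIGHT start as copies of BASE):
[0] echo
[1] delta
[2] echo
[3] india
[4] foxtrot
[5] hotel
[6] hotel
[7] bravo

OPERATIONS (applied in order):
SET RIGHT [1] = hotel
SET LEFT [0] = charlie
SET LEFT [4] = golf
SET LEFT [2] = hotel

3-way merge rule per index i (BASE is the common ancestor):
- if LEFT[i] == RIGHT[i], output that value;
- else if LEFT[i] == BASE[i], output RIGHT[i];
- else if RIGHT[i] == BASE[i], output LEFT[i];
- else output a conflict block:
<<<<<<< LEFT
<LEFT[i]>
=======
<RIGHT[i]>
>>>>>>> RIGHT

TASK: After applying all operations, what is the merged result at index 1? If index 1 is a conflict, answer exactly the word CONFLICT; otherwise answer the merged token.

Answer: hotel

Derivation:
Final LEFT:  [charlie, delta, hotel, india, golf, hotel, hotel, bravo]
Final RIGHT: [echo, hotel, echo, india, foxtrot, hotel, hotel, bravo]
i=0: L=charlie, R=echo=BASE -> take LEFT -> charlie
i=1: L=delta=BASE, R=hotel -> take RIGHT -> hotel
i=2: L=hotel, R=echo=BASE -> take LEFT -> hotel
i=3: L=india R=india -> agree -> india
i=4: L=golf, R=foxtrot=BASE -> take LEFT -> golf
i=5: L=hotel R=hotel -> agree -> hotel
i=6: L=hotel R=hotel -> agree -> hotel
i=7: L=bravo R=bravo -> agree -> bravo
Index 1 -> hotel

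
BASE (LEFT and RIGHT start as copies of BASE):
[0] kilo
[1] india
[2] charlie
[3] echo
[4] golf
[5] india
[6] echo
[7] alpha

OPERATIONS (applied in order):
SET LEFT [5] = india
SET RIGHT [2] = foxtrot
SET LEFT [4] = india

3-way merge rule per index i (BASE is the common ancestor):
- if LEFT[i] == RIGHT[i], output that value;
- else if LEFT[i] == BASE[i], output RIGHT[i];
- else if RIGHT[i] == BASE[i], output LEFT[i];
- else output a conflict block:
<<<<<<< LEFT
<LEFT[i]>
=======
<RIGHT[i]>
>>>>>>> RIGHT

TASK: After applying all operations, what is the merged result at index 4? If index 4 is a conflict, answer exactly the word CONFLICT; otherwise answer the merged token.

Final LEFT:  [kilo, india, charlie, echo, india, india, echo, alpha]
Final RIGHT: [kilo, india, foxtrot, echo, golf, india, echo, alpha]
i=0: L=kilo R=kilo -> agree -> kilo
i=1: L=india R=india -> agree -> india
i=2: L=charlie=BASE, R=foxtrot -> take RIGHT -> foxtrot
i=3: L=echo R=echo -> agree -> echo
i=4: L=india, R=golf=BASE -> take LEFT -> india
i=5: L=india R=india -> agree -> india
i=6: L=echo R=echo -> agree -> echo
i=7: L=alpha R=alpha -> agree -> alpha
Index 4 -> india

Answer: india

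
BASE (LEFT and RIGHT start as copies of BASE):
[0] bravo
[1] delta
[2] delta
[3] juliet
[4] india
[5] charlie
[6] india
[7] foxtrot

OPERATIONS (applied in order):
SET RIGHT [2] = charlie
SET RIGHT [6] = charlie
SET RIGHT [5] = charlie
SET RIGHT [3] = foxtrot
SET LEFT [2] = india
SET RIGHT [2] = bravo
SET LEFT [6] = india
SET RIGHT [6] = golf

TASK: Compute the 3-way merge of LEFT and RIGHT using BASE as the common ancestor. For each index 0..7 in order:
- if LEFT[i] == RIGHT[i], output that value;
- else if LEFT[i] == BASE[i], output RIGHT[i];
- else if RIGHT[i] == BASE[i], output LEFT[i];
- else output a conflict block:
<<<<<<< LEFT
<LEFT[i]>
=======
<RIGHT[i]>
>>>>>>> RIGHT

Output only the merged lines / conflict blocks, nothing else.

Answer: bravo
delta
<<<<<<< LEFT
india
=======
bravo
>>>>>>> RIGHT
foxtrot
india
charlie
golf
foxtrot

Derivation:
Final LEFT:  [bravo, delta, india, juliet, india, charlie, india, foxtrot]
Final RIGHT: [bravo, delta, bravo, foxtrot, india, charlie, golf, foxtrot]
i=0: L=bravo R=bravo -> agree -> bravo
i=1: L=delta R=delta -> agree -> delta
i=2: BASE=delta L=india R=bravo all differ -> CONFLICT
i=3: L=juliet=BASE, R=foxtrot -> take RIGHT -> foxtrot
i=4: L=india R=india -> agree -> india
i=5: L=charlie R=charlie -> agree -> charlie
i=6: L=india=BASE, R=golf -> take RIGHT -> golf
i=7: L=foxtrot R=foxtrot -> agree -> foxtrot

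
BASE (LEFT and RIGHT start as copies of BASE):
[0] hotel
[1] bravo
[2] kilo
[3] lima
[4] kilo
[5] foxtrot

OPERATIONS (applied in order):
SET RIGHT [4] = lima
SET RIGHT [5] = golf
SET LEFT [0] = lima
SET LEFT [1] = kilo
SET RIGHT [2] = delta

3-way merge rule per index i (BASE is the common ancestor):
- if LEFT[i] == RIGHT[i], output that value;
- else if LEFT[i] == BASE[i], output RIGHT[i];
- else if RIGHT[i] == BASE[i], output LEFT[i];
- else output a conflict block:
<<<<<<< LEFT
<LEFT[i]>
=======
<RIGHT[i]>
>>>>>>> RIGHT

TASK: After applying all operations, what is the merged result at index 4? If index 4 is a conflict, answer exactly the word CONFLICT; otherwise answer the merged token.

Answer: lima

Derivation:
Final LEFT:  [lima, kilo, kilo, lima, kilo, foxtrot]
Final RIGHT: [hotel, bravo, delta, lima, lima, golf]
i=0: L=lima, R=hotel=BASE -> take LEFT -> lima
i=1: L=kilo, R=bravo=BASE -> take LEFT -> kilo
i=2: L=kilo=BASE, R=delta -> take RIGHT -> delta
i=3: L=lima R=lima -> agree -> lima
i=4: L=kilo=BASE, R=lima -> take RIGHT -> lima
i=5: L=foxtrot=BASE, R=golf -> take RIGHT -> golf
Index 4 -> lima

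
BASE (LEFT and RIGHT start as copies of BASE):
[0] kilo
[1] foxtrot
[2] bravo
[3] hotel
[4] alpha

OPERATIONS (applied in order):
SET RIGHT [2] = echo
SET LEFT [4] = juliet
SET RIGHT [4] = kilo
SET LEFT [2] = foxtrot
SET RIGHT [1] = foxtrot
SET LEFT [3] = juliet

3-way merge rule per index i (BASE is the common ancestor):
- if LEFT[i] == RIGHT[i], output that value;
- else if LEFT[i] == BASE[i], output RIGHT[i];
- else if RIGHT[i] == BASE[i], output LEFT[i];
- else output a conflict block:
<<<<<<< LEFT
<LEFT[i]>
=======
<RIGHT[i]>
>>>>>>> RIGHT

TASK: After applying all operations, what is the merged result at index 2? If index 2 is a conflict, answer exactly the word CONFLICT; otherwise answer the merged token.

Answer: CONFLICT

Derivation:
Final LEFT:  [kilo, foxtrot, foxtrot, juliet, juliet]
Final RIGHT: [kilo, foxtrot, echo, hotel, kilo]
i=0: L=kilo R=kilo -> agree -> kilo
i=1: L=foxtrot R=foxtrot -> agree -> foxtrot
i=2: BASE=bravo L=foxtrot R=echo all differ -> CONFLICT
i=3: L=juliet, R=hotel=BASE -> take LEFT -> juliet
i=4: BASE=alpha L=juliet R=kilo all differ -> CONFLICT
Index 2 -> CONFLICT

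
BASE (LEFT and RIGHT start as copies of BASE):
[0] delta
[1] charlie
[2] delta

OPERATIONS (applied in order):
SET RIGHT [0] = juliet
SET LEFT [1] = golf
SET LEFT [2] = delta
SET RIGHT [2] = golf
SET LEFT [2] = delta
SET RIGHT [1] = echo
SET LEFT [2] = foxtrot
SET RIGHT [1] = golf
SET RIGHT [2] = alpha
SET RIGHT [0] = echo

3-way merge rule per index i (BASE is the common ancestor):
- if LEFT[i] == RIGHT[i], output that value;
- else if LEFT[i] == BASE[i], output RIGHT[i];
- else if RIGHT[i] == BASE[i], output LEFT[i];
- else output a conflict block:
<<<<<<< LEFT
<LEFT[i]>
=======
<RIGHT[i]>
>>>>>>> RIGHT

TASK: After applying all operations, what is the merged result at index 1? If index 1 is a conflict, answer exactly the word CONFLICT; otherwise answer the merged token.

Final LEFT:  [delta, golf, foxtrot]
Final RIGHT: [echo, golf, alpha]
i=0: L=delta=BASE, R=echo -> take RIGHT -> echo
i=1: L=golf R=golf -> agree -> golf
i=2: BASE=delta L=foxtrot R=alpha all differ -> CONFLICT
Index 1 -> golf

Answer: golf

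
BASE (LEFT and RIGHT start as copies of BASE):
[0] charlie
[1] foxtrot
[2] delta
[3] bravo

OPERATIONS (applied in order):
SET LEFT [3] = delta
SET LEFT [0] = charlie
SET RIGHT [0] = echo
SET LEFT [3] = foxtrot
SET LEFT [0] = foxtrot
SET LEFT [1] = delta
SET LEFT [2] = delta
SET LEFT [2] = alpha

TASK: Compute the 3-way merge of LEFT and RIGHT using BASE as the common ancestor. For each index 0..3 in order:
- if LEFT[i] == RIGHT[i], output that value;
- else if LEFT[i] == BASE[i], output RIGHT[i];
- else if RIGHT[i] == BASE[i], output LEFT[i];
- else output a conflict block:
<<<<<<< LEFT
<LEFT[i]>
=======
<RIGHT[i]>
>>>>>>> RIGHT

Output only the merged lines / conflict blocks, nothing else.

Answer: <<<<<<< LEFT
foxtrot
=======
echo
>>>>>>> RIGHT
delta
alpha
foxtrot

Derivation:
Final LEFT:  [foxtrot, delta, alpha, foxtrot]
Final RIGHT: [echo, foxtrot, delta, bravo]
i=0: BASE=charlie L=foxtrot R=echo all differ -> CONFLICT
i=1: L=delta, R=foxtrot=BASE -> take LEFT -> delta
i=2: L=alpha, R=delta=BASE -> take LEFT -> alpha
i=3: L=foxtrot, R=bravo=BASE -> take LEFT -> foxtrot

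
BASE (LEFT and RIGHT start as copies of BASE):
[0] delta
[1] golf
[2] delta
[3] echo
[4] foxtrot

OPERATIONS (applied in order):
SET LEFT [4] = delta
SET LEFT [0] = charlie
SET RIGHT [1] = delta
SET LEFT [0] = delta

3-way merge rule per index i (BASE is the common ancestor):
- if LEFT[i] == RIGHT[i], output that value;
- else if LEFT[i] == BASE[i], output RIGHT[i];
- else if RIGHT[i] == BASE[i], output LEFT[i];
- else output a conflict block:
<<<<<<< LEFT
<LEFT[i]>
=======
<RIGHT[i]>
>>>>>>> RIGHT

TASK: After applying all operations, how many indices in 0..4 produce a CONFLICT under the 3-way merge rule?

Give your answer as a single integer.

Final LEFT:  [delta, golf, delta, echo, delta]
Final RIGHT: [delta, delta, delta, echo, foxtrot]
i=0: L=delta R=delta -> agree -> delta
i=1: L=golf=BASE, R=delta -> take RIGHT -> delta
i=2: L=delta R=delta -> agree -> delta
i=3: L=echo R=echo -> agree -> echo
i=4: L=delta, R=foxtrot=BASE -> take LEFT -> delta
Conflict count: 0

Answer: 0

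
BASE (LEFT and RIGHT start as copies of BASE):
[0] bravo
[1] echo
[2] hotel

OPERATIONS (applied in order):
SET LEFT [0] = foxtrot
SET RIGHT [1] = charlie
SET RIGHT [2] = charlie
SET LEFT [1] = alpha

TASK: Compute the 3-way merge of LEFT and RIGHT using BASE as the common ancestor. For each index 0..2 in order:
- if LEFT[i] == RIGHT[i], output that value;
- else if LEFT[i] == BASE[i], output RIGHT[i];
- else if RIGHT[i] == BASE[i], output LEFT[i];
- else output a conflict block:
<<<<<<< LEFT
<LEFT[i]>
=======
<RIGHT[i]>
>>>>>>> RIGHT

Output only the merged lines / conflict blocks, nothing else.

Answer: foxtrot
<<<<<<< LEFT
alpha
=======
charlie
>>>>>>> RIGHT
charlie

Derivation:
Final LEFT:  [foxtrot, alpha, hotel]
Final RIGHT: [bravo, charlie, charlie]
i=0: L=foxtrot, R=bravo=BASE -> take LEFT -> foxtrot
i=1: BASE=echo L=alpha R=charlie all differ -> CONFLICT
i=2: L=hotel=BASE, R=charlie -> take RIGHT -> charlie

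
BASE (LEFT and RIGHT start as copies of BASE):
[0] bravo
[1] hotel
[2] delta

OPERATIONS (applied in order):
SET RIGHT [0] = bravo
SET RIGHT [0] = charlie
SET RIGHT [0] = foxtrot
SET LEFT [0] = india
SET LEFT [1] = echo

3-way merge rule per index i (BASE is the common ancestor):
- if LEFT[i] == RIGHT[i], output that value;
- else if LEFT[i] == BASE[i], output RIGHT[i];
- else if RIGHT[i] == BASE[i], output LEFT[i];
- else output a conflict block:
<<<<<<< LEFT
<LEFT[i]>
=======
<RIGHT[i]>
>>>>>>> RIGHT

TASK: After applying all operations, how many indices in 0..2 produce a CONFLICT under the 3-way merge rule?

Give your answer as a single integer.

Final LEFT:  [india, echo, delta]
Final RIGHT: [foxtrot, hotel, delta]
i=0: BASE=bravo L=india R=foxtrot all differ -> CONFLICT
i=1: L=echo, R=hotel=BASE -> take LEFT -> echo
i=2: L=delta R=delta -> agree -> delta
Conflict count: 1

Answer: 1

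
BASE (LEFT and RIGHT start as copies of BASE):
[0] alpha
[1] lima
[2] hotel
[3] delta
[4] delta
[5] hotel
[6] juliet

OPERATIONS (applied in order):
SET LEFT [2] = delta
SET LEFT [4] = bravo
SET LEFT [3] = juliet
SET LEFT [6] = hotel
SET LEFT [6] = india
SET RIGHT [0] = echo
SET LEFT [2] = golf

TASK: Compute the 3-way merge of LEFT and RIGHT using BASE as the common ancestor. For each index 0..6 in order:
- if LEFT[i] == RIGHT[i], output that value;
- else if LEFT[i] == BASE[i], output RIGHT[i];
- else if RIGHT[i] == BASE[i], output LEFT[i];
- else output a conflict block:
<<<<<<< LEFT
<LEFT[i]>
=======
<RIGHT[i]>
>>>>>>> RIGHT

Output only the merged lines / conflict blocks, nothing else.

Final LEFT:  [alpha, lima, golf, juliet, bravo, hotel, india]
Final RIGHT: [echo, lima, hotel, delta, delta, hotel, juliet]
i=0: L=alpha=BASE, R=echo -> take RIGHT -> echo
i=1: L=lima R=lima -> agree -> lima
i=2: L=golf, R=hotel=BASE -> take LEFT -> golf
i=3: L=juliet, R=delta=BASE -> take LEFT -> juliet
i=4: L=bravo, R=delta=BASE -> take LEFT -> bravo
i=5: L=hotel R=hotel -> agree -> hotel
i=6: L=india, R=juliet=BASE -> take LEFT -> india

Answer: echo
lima
golf
juliet
bravo
hotel
india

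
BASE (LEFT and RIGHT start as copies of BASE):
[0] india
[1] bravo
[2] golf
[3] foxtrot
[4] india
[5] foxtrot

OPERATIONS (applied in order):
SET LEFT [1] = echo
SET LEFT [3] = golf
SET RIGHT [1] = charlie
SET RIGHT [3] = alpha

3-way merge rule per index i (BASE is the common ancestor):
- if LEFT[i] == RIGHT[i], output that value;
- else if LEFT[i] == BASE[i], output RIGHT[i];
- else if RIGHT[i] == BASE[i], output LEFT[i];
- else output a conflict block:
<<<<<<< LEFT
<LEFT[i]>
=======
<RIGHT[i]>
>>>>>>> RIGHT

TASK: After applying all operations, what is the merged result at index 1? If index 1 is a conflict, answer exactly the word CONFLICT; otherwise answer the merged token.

Answer: CONFLICT

Derivation:
Final LEFT:  [india, echo, golf, golf, india, foxtrot]
Final RIGHT: [india, charlie, golf, alpha, india, foxtrot]
i=0: L=india R=india -> agree -> india
i=1: BASE=bravo L=echo R=charlie all differ -> CONFLICT
i=2: L=golf R=golf -> agree -> golf
i=3: BASE=foxtrot L=golf R=alpha all differ -> CONFLICT
i=4: L=india R=india -> agree -> india
i=5: L=foxtrot R=foxtrot -> agree -> foxtrot
Index 1 -> CONFLICT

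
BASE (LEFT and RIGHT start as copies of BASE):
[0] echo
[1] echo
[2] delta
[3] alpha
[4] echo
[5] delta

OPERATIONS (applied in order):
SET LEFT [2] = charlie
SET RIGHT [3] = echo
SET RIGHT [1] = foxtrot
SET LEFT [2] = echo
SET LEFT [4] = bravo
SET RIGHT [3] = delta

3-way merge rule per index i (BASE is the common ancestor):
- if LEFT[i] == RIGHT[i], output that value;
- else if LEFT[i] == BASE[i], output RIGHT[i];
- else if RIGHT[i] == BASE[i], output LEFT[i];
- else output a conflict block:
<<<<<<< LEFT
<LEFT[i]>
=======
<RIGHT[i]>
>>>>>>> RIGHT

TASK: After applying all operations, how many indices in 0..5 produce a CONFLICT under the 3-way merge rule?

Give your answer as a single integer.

Answer: 0

Derivation:
Final LEFT:  [echo, echo, echo, alpha, bravo, delta]
Final RIGHT: [echo, foxtrot, delta, delta, echo, delta]
i=0: L=echo R=echo -> agree -> echo
i=1: L=echo=BASE, R=foxtrot -> take RIGHT -> foxtrot
i=2: L=echo, R=delta=BASE -> take LEFT -> echo
i=3: L=alpha=BASE, R=delta -> take RIGHT -> delta
i=4: L=bravo, R=echo=BASE -> take LEFT -> bravo
i=5: L=delta R=delta -> agree -> delta
Conflict count: 0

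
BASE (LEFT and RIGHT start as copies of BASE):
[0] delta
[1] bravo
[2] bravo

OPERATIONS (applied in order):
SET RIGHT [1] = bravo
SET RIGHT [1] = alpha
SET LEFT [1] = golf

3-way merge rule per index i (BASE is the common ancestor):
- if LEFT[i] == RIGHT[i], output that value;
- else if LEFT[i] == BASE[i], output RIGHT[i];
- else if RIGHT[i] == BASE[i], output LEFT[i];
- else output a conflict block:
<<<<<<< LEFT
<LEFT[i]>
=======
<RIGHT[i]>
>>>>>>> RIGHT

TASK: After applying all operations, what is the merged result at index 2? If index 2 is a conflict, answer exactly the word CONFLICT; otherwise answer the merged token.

Final LEFT:  [delta, golf, bravo]
Final RIGHT: [delta, alpha, bravo]
i=0: L=delta R=delta -> agree -> delta
i=1: BASE=bravo L=golf R=alpha all differ -> CONFLICT
i=2: L=bravo R=bravo -> agree -> bravo
Index 2 -> bravo

Answer: bravo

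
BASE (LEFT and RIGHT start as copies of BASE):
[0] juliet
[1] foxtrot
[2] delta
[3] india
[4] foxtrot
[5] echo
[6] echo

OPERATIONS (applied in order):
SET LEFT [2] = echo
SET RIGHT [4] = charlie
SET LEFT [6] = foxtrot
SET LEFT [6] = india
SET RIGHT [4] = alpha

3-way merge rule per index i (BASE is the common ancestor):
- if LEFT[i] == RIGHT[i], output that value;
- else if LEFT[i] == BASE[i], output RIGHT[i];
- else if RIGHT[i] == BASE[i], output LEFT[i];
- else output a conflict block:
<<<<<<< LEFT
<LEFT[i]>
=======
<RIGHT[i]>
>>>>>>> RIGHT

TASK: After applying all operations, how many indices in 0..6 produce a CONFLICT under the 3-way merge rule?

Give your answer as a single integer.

Final LEFT:  [juliet, foxtrot, echo, india, foxtrot, echo, india]
Final RIGHT: [juliet, foxtrot, delta, india, alpha, echo, echo]
i=0: L=juliet R=juliet -> agree -> juliet
i=1: L=foxtrot R=foxtrot -> agree -> foxtrot
i=2: L=echo, R=delta=BASE -> take LEFT -> echo
i=3: L=india R=india -> agree -> india
i=4: L=foxtrot=BASE, R=alpha -> take RIGHT -> alpha
i=5: L=echo R=echo -> agree -> echo
i=6: L=india, R=echo=BASE -> take LEFT -> india
Conflict count: 0

Answer: 0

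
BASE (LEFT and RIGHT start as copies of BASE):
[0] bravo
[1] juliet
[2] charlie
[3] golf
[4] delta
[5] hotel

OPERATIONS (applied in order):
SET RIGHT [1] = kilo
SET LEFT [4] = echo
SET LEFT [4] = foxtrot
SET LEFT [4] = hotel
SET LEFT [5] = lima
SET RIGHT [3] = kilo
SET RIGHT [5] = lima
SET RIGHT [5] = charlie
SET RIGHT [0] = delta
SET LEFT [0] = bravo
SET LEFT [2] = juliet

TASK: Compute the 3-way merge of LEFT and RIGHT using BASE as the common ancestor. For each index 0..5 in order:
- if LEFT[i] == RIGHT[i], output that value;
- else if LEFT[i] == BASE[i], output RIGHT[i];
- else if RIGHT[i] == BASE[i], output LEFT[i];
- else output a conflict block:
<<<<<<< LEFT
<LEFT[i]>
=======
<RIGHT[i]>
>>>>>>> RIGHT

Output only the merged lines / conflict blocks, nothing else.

Answer: delta
kilo
juliet
kilo
hotel
<<<<<<< LEFT
lima
=======
charlie
>>>>>>> RIGHT

Derivation:
Final LEFT:  [bravo, juliet, juliet, golf, hotel, lima]
Final RIGHT: [delta, kilo, charlie, kilo, delta, charlie]
i=0: L=bravo=BASE, R=delta -> take RIGHT -> delta
i=1: L=juliet=BASE, R=kilo -> take RIGHT -> kilo
i=2: L=juliet, R=charlie=BASE -> take LEFT -> juliet
i=3: L=golf=BASE, R=kilo -> take RIGHT -> kilo
i=4: L=hotel, R=delta=BASE -> take LEFT -> hotel
i=5: BASE=hotel L=lima R=charlie all differ -> CONFLICT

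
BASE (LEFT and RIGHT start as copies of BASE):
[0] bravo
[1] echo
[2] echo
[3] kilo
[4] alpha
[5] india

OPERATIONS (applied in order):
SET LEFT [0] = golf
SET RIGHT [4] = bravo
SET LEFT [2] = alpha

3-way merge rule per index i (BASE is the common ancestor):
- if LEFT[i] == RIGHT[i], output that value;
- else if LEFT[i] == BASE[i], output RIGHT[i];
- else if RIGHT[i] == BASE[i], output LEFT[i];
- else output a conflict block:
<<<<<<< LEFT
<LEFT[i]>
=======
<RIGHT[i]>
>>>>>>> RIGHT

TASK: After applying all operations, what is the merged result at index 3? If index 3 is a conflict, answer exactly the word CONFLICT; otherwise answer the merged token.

Final LEFT:  [golf, echo, alpha, kilo, alpha, india]
Final RIGHT: [bravo, echo, echo, kilo, bravo, india]
i=0: L=golf, R=bravo=BASE -> take LEFT -> golf
i=1: L=echo R=echo -> agree -> echo
i=2: L=alpha, R=echo=BASE -> take LEFT -> alpha
i=3: L=kilo R=kilo -> agree -> kilo
i=4: L=alpha=BASE, R=bravo -> take RIGHT -> bravo
i=5: L=india R=india -> agree -> india
Index 3 -> kilo

Answer: kilo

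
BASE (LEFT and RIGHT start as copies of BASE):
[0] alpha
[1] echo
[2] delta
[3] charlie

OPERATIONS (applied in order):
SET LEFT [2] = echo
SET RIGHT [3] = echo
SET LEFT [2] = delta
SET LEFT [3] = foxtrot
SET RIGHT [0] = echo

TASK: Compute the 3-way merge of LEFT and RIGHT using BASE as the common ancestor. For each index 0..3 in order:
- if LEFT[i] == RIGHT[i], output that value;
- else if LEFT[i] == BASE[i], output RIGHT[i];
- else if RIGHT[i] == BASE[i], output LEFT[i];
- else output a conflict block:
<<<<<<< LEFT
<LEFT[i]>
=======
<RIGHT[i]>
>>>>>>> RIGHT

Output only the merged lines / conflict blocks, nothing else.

Answer: echo
echo
delta
<<<<<<< LEFT
foxtrot
=======
echo
>>>>>>> RIGHT

Derivation:
Final LEFT:  [alpha, echo, delta, foxtrot]
Final RIGHT: [echo, echo, delta, echo]
i=0: L=alpha=BASE, R=echo -> take RIGHT -> echo
i=1: L=echo R=echo -> agree -> echo
i=2: L=delta R=delta -> agree -> delta
i=3: BASE=charlie L=foxtrot R=echo all differ -> CONFLICT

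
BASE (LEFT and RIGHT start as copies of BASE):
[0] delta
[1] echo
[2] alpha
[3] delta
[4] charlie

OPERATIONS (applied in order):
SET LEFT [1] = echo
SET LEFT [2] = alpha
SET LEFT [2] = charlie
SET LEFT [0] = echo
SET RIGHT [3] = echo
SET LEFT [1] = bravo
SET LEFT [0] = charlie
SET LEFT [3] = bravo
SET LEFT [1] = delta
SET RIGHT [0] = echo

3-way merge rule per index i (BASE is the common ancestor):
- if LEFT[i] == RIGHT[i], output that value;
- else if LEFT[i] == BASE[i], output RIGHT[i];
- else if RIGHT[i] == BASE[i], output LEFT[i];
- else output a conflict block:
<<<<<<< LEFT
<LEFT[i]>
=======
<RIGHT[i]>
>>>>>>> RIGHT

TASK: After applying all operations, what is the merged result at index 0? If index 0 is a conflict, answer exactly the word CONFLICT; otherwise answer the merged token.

Answer: CONFLICT

Derivation:
Final LEFT:  [charlie, delta, charlie, bravo, charlie]
Final RIGHT: [echo, echo, alpha, echo, charlie]
i=0: BASE=delta L=charlie R=echo all differ -> CONFLICT
i=1: L=delta, R=echo=BASE -> take LEFT -> delta
i=2: L=charlie, R=alpha=BASE -> take LEFT -> charlie
i=3: BASE=delta L=bravo R=echo all differ -> CONFLICT
i=4: L=charlie R=charlie -> agree -> charlie
Index 0 -> CONFLICT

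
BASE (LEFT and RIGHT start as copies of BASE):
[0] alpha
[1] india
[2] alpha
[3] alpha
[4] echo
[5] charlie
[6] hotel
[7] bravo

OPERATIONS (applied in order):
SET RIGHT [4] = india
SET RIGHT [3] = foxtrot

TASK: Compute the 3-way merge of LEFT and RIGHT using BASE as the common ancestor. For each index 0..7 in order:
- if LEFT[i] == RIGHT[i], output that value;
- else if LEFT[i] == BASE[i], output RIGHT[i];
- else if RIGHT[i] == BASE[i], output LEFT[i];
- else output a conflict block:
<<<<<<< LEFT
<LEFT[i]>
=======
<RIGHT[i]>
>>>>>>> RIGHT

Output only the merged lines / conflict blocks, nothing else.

Final LEFT:  [alpha, india, alpha, alpha, echo, charlie, hotel, bravo]
Final RIGHT: [alpha, india, alpha, foxtrot, india, charlie, hotel, bravo]
i=0: L=alpha R=alpha -> agree -> alpha
i=1: L=india R=india -> agree -> india
i=2: L=alpha R=alpha -> agree -> alpha
i=3: L=alpha=BASE, R=foxtrot -> take RIGHT -> foxtrot
i=4: L=echo=BASE, R=india -> take RIGHT -> india
i=5: L=charlie R=charlie -> agree -> charlie
i=6: L=hotel R=hotel -> agree -> hotel
i=7: L=bravo R=bravo -> agree -> bravo

Answer: alpha
india
alpha
foxtrot
india
charlie
hotel
bravo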